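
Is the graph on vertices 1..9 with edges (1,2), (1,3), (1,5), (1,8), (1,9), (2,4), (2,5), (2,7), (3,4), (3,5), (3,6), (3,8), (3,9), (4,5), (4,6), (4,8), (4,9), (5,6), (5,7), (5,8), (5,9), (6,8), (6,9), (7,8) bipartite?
No (odd cycle of length 3: 5 -> 1 -> 2 -> 5)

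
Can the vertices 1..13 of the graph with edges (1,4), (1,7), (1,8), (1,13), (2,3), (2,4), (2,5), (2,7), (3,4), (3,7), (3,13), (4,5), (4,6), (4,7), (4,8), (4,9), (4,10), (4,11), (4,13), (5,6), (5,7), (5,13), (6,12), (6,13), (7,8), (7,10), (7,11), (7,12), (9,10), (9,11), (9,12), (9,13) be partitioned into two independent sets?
No (odd cycle of length 3: 4 -> 1 -> 8 -> 4)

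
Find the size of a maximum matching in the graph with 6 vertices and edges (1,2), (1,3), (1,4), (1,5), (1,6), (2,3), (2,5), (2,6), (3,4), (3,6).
3 (matching: (1,5), (2,6), (3,4); upper bound floor(n/2) = floor(6/2) = 3)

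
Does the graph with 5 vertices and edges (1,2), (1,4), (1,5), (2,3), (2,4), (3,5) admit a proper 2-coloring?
No (odd cycle of length 3: 4 -> 1 -> 2 -> 4)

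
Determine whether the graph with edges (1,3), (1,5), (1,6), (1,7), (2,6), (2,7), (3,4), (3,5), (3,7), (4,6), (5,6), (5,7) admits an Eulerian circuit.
Yes (the graph is connected and all 7 vertices have even degree)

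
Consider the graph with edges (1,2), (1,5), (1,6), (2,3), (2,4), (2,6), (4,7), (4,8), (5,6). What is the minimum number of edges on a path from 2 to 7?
2 (path: 2 -> 4 -> 7, 2 edges)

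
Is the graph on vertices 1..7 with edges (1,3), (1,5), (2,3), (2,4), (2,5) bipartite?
Yes. Partition: {1, 2, 6, 7}, {3, 4, 5}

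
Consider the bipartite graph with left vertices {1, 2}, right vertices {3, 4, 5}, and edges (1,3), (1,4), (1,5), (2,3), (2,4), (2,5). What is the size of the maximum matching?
2 (matching: (1,5), (2,4); upper bound min(|L|,|R|) = min(2,3) = 2)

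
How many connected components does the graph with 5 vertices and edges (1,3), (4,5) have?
3 (components: {1, 3}, {2}, {4, 5})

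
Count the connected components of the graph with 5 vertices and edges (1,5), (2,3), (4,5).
2 (components: {1, 4, 5}, {2, 3})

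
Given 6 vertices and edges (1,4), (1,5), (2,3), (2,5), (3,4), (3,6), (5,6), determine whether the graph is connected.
Yes (BFS from 1 visits [1, 4, 5, 3, 2, 6] — all 6 vertices reached)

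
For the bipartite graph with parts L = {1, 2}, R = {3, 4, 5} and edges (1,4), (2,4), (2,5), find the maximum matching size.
2 (matching: (1,4), (2,5); upper bound min(|L|,|R|) = min(2,3) = 2)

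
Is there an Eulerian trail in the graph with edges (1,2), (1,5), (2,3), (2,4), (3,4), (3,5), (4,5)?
No (4 vertices have odd degree: {2, 3, 4, 5}; Eulerian path requires 0 or 2)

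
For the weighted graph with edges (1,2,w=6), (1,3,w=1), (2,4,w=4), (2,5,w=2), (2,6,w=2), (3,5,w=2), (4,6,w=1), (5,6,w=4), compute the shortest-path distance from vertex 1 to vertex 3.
1 (path: 1 -> 3; weights 1 = 1)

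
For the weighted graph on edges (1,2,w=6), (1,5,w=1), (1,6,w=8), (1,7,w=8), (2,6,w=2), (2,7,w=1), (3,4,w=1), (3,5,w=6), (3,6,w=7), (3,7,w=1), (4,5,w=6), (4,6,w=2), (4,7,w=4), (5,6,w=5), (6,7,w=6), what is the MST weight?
11 (MST edges: (1,5,w=1), (2,6,w=2), (2,7,w=1), (3,4,w=1), (3,7,w=1), (5,6,w=5); sum of weights 1 + 2 + 1 + 1 + 1 + 5 = 11)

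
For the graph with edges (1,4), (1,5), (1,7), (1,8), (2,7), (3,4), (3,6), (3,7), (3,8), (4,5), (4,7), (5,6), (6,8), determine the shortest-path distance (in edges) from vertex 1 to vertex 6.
2 (path: 1 -> 5 -> 6, 2 edges)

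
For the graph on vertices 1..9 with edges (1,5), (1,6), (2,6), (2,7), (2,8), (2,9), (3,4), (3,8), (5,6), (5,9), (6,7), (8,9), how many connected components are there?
1 (components: {1, 2, 3, 4, 5, 6, 7, 8, 9})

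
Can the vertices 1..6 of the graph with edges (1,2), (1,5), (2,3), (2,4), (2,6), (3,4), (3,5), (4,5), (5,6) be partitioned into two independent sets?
No (odd cycle of length 3: 4 -> 5 -> 3 -> 4)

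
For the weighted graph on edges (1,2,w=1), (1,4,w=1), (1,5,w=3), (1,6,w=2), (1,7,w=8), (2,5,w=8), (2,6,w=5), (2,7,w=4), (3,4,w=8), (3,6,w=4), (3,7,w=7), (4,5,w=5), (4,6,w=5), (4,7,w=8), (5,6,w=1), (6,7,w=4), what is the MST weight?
13 (MST edges: (1,2,w=1), (1,4,w=1), (1,6,w=2), (2,7,w=4), (3,6,w=4), (5,6,w=1); sum of weights 1 + 1 + 2 + 4 + 4 + 1 = 13)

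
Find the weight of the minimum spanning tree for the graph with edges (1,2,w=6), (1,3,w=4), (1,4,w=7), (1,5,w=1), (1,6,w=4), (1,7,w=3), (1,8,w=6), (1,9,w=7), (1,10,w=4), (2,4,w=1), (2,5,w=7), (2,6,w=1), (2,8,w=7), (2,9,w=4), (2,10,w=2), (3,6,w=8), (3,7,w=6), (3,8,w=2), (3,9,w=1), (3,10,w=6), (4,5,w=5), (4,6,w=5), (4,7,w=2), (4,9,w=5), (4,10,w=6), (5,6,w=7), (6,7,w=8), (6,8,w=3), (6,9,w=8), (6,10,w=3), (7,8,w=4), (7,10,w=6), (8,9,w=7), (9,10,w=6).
16 (MST edges: (1,5,w=1), (1,7,w=3), (2,4,w=1), (2,6,w=1), (2,10,w=2), (3,8,w=2), (3,9,w=1), (4,7,w=2), (6,8,w=3); sum of weights 1 + 3 + 1 + 1 + 2 + 2 + 1 + 2 + 3 = 16)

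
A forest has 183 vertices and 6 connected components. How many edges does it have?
177 (Each of the 6 component trees on V_i vertices has V_i - 1 edges; summing gives V - C = 183 - 6 = 177)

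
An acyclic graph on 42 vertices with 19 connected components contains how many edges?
23 (Each of the 19 component trees on V_i vertices has V_i - 1 edges; summing gives V - C = 42 - 19 = 23)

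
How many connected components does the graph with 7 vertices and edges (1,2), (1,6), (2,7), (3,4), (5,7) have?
2 (components: {1, 2, 5, 6, 7}, {3, 4})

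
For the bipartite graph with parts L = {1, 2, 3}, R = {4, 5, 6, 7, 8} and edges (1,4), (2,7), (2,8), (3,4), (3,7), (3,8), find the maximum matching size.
3 (matching: (1,4), (2,8), (3,7); upper bound min(|L|,|R|) = min(3,5) = 3)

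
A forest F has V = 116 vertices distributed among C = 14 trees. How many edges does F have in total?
102 (Each of the 14 component trees on V_i vertices has V_i - 1 edges; summing gives V - C = 116 - 14 = 102)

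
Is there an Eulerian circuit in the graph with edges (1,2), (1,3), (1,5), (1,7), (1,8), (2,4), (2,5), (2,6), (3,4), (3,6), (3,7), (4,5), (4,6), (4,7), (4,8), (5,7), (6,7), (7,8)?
No (2 vertices have odd degree: {1, 8}; Eulerian circuit requires 0)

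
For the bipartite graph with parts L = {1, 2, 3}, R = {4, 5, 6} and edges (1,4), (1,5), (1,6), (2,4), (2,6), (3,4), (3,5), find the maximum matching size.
3 (matching: (1,6), (2,4), (3,5); upper bound min(|L|,|R|) = min(3,3) = 3)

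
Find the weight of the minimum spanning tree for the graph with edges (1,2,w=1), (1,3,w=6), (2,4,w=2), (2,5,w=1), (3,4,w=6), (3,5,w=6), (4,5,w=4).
10 (MST edges: (1,2,w=1), (1,3,w=6), (2,4,w=2), (2,5,w=1); sum of weights 1 + 6 + 2 + 1 = 10)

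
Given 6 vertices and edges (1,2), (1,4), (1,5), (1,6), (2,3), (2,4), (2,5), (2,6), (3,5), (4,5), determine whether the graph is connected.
Yes (BFS from 1 visits [1, 2, 4, 5, 6, 3] — all 6 vertices reached)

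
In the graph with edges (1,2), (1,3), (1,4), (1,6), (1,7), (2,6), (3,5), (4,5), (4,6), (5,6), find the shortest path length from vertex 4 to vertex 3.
2 (path: 4 -> 1 -> 3, 2 edges)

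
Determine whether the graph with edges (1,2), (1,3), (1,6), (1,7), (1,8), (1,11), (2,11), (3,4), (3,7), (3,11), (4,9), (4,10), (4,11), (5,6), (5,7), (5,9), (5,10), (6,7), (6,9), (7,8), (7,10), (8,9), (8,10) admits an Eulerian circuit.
Yes (the graph is connected and all 11 vertices have even degree)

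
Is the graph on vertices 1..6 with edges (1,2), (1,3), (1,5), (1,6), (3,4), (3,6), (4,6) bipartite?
No (odd cycle of length 3: 3 -> 1 -> 6 -> 3)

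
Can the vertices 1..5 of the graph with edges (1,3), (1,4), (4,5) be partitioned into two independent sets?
Yes. Partition: {1, 2, 5}, {3, 4}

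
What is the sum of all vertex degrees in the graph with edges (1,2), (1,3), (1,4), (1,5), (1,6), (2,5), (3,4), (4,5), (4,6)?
18 (handshake: sum of degrees = 2|E| = 2 x 9 = 18)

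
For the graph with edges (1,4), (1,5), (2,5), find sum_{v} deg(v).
6 (handshake: sum of degrees = 2|E| = 2 x 3 = 6)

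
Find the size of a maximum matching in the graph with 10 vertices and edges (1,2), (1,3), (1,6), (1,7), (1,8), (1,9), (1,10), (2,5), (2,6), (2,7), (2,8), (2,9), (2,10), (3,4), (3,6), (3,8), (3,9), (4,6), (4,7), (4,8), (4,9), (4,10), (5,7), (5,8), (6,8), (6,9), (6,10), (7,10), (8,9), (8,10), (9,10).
5 (matching: (1,6), (2,8), (3,9), (4,10), (5,7); upper bound floor(n/2) = floor(10/2) = 5)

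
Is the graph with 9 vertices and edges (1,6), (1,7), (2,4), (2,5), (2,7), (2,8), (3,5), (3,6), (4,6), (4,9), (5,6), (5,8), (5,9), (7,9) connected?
Yes (BFS from 1 visits [1, 6, 7, 3, 4, 5, 2, 9, 8] — all 9 vertices reached)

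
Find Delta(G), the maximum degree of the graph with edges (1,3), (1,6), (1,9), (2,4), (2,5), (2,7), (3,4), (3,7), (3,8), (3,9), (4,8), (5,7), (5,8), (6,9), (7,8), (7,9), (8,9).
5 (attained at vertices 3, 7, 8, 9)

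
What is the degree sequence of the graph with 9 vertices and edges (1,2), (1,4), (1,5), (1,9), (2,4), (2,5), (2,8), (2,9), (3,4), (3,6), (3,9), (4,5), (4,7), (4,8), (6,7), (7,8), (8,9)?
[6, 5, 4, 4, 4, 3, 3, 3, 2] (degrees: deg(1)=4, deg(2)=5, deg(3)=3, deg(4)=6, deg(5)=3, deg(6)=2, deg(7)=3, deg(8)=4, deg(9)=4)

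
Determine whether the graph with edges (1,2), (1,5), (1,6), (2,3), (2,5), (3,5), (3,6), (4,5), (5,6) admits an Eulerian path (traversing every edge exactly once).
No (6 vertices have odd degree: {1, 2, 3, 4, 5, 6}; Eulerian path requires 0 or 2)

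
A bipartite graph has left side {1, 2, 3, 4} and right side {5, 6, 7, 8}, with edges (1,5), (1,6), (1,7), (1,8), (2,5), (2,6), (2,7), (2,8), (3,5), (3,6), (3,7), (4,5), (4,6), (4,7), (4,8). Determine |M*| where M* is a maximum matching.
4 (matching: (1,8), (2,7), (3,6), (4,5); upper bound min(|L|,|R|) = min(4,4) = 4)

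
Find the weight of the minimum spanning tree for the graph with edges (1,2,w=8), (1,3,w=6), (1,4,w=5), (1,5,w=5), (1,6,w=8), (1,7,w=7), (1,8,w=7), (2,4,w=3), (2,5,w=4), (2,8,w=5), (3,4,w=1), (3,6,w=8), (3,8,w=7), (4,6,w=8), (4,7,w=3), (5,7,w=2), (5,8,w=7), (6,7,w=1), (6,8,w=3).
18 (MST edges: (1,5,w=5), (2,4,w=3), (3,4,w=1), (4,7,w=3), (5,7,w=2), (6,7,w=1), (6,8,w=3); sum of weights 5 + 3 + 1 + 3 + 2 + 1 + 3 = 18)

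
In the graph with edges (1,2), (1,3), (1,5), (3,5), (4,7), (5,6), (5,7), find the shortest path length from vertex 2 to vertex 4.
4 (path: 2 -> 1 -> 5 -> 7 -> 4, 4 edges)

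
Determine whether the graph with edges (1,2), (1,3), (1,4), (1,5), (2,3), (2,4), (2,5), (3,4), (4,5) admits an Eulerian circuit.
No (2 vertices have odd degree: {3, 5}; Eulerian circuit requires 0)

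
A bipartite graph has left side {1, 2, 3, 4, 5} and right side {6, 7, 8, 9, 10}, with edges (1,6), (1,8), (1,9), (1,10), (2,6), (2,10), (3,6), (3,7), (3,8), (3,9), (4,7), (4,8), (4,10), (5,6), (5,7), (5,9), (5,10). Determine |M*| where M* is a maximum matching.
5 (matching: (1,10), (2,6), (3,9), (4,8), (5,7); upper bound min(|L|,|R|) = min(5,5) = 5)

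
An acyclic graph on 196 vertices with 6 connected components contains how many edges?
190 (Each of the 6 component trees on V_i vertices has V_i - 1 edges; summing gives V - C = 196 - 6 = 190)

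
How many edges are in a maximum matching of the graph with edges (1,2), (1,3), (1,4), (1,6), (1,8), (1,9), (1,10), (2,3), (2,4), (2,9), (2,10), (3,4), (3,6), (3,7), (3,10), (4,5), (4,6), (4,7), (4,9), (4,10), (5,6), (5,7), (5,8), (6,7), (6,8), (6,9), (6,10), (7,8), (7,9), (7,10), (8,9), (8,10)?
5 (matching: (1,3), (2,9), (4,5), (6,10), (7,8); upper bound floor(n/2) = floor(10/2) = 5)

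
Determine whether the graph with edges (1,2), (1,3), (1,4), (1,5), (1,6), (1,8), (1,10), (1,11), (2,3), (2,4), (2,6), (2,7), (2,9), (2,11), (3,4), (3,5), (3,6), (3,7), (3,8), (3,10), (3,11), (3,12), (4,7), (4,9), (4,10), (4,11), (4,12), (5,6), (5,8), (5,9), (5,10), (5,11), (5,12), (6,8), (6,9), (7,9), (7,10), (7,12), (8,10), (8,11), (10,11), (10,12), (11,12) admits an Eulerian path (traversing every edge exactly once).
Yes (the graph is connected and exactly 2 vertices have odd degree: {2, 9}; any Eulerian path must start and end at those)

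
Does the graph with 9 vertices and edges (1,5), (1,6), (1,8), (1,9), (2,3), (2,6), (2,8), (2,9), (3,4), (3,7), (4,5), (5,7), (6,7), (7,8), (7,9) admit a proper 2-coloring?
Yes. Partition: {1, 2, 4, 7}, {3, 5, 6, 8, 9}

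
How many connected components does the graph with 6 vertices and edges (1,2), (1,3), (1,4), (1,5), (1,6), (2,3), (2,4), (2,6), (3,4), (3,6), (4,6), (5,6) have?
1 (components: {1, 2, 3, 4, 5, 6})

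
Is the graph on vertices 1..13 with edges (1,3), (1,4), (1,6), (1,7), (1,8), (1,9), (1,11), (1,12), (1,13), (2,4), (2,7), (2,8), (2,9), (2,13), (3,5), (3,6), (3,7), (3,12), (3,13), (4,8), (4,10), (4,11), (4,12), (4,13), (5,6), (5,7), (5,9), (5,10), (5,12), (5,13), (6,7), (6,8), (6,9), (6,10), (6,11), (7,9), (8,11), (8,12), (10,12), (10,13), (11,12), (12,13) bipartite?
No (odd cycle of length 3: 12 -> 1 -> 8 -> 12)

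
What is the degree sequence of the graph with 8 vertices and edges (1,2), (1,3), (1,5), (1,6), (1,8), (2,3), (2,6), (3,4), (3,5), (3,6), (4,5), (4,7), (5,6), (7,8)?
[5, 5, 4, 4, 3, 3, 2, 2] (degrees: deg(1)=5, deg(2)=3, deg(3)=5, deg(4)=3, deg(5)=4, deg(6)=4, deg(7)=2, deg(8)=2)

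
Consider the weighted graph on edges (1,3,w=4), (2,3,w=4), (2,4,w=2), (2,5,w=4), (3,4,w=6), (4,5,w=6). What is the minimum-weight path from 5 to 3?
8 (path: 5 -> 2 -> 3; weights 4 + 4 = 8)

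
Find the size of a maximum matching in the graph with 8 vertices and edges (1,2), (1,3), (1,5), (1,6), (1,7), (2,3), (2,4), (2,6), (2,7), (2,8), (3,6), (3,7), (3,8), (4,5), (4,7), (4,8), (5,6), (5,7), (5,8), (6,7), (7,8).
4 (matching: (1,5), (2,4), (3,8), (6,7); upper bound floor(n/2) = floor(8/2) = 4)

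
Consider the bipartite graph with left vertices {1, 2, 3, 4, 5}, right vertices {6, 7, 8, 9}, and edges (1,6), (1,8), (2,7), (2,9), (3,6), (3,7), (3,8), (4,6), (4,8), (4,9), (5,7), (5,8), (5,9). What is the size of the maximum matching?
4 (matching: (1,8), (2,9), (3,7), (4,6); upper bound min(|L|,|R|) = min(5,4) = 4)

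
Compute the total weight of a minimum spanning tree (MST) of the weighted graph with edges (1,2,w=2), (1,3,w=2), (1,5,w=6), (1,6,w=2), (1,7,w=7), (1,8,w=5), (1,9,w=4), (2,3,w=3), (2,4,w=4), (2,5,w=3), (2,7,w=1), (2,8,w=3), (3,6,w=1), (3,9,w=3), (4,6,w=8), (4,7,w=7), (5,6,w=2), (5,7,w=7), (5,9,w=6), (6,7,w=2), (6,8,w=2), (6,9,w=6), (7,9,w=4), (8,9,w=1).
15 (MST edges: (1,2,w=2), (1,3,w=2), (2,4,w=4), (2,7,w=1), (3,6,w=1), (5,6,w=2), (6,8,w=2), (8,9,w=1); sum of weights 2 + 2 + 4 + 1 + 1 + 2 + 2 + 1 = 15)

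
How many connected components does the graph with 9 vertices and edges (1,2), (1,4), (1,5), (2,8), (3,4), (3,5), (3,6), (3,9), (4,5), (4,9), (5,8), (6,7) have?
1 (components: {1, 2, 3, 4, 5, 6, 7, 8, 9})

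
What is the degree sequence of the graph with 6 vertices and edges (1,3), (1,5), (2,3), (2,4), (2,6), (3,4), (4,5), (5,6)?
[3, 3, 3, 3, 2, 2] (degrees: deg(1)=2, deg(2)=3, deg(3)=3, deg(4)=3, deg(5)=3, deg(6)=2)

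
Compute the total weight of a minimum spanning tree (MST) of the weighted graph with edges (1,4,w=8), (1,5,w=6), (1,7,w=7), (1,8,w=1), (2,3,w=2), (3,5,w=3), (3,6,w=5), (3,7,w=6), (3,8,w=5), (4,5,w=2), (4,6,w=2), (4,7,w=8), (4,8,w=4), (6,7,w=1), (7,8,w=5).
15 (MST edges: (1,8,w=1), (2,3,w=2), (3,5,w=3), (4,5,w=2), (4,6,w=2), (4,8,w=4), (6,7,w=1); sum of weights 1 + 2 + 3 + 2 + 2 + 4 + 1 = 15)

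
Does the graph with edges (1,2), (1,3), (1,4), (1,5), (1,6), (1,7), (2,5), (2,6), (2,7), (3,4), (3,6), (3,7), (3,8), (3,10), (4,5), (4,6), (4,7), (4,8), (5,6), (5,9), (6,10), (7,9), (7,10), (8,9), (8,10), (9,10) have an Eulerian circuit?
No (2 vertices have odd degree: {5, 10}; Eulerian circuit requires 0)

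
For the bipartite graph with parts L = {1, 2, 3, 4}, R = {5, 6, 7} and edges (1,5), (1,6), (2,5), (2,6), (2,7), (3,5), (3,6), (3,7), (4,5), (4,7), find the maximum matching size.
3 (matching: (1,6), (2,7), (3,5); upper bound min(|L|,|R|) = min(4,3) = 3)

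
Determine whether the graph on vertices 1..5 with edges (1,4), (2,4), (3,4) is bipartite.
Yes. Partition: {1, 2, 3, 5}, {4}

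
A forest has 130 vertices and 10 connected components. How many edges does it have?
120 (Each of the 10 component trees on V_i vertices has V_i - 1 edges; summing gives V - C = 130 - 10 = 120)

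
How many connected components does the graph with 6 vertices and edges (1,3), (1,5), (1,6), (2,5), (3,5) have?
2 (components: {1, 2, 3, 5, 6}, {4})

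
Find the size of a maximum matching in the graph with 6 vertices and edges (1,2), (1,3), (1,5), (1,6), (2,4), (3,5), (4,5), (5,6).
3 (matching: (1,6), (2,4), (3,5); upper bound floor(n/2) = floor(6/2) = 3)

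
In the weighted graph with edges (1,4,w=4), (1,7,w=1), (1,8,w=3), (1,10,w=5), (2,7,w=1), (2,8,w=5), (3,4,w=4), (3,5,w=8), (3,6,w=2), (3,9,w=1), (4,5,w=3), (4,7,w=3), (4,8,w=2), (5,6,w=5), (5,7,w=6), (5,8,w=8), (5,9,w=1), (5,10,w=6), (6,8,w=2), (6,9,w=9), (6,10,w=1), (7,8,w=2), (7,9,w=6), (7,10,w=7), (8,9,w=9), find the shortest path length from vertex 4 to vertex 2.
4 (path: 4 -> 7 -> 2; weights 3 + 1 = 4)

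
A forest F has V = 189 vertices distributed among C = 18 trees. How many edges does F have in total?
171 (Each of the 18 component trees on V_i vertices has V_i - 1 edges; summing gives V - C = 189 - 18 = 171)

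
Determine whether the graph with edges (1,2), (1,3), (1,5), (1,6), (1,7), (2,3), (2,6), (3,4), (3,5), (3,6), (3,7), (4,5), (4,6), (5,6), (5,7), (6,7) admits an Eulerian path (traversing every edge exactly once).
No (4 vertices have odd degree: {1, 2, 4, 5}; Eulerian path requires 0 or 2)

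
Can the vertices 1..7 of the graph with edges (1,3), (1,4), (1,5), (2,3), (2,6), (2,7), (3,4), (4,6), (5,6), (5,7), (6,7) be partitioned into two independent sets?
No (odd cycle of length 3: 4 -> 1 -> 3 -> 4)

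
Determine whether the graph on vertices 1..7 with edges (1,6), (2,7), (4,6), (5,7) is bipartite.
Yes. Partition: {1, 2, 3, 4, 5}, {6, 7}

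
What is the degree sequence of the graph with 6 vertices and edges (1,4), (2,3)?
[1, 1, 1, 1, 0, 0] (degrees: deg(1)=1, deg(2)=1, deg(3)=1, deg(4)=1, deg(5)=0, deg(6)=0)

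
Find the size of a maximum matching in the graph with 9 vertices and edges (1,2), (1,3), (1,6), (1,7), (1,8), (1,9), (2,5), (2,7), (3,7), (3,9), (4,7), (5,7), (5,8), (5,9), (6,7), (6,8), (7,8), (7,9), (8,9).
4 (matching: (1,9), (2,5), (3,7), (6,8); upper bound floor(n/2) = floor(9/2) = 4)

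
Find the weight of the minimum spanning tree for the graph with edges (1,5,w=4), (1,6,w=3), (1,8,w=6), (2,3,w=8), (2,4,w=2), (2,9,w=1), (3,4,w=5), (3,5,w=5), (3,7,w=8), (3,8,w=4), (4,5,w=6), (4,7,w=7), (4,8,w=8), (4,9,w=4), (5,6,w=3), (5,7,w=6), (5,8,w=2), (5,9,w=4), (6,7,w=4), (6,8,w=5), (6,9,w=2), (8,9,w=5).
21 (MST edges: (1,6,w=3), (2,4,w=2), (2,9,w=1), (3,8,w=4), (5,6,w=3), (5,8,w=2), (6,7,w=4), (6,9,w=2); sum of weights 3 + 2 + 1 + 4 + 3 + 2 + 4 + 2 = 21)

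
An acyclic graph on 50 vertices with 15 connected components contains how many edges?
35 (Each of the 15 component trees on V_i vertices has V_i - 1 edges; summing gives V - C = 50 - 15 = 35)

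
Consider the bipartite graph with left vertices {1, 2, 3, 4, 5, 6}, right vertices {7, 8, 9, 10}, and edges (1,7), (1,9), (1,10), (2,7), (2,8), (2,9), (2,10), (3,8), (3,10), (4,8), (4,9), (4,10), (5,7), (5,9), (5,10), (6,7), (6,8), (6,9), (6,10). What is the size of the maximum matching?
4 (matching: (1,10), (2,9), (3,8), (5,7); upper bound min(|L|,|R|) = min(6,4) = 4)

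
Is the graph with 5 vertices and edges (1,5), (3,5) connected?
No, it has 3 components: {1, 3, 5}, {2}, {4}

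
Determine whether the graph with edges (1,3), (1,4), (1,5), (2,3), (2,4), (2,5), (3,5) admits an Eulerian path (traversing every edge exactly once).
No (4 vertices have odd degree: {1, 2, 3, 5}; Eulerian path requires 0 or 2)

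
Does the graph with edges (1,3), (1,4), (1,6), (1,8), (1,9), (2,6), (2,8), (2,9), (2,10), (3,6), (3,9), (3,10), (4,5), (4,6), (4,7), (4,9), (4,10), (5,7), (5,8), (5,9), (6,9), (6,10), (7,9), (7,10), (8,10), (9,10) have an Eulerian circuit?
No (2 vertices have odd degree: {1, 10}; Eulerian circuit requires 0)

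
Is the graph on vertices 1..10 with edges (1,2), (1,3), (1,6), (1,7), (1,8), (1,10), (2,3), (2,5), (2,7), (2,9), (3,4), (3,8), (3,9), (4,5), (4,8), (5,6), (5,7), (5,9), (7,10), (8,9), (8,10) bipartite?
No (odd cycle of length 3: 2 -> 1 -> 7 -> 2)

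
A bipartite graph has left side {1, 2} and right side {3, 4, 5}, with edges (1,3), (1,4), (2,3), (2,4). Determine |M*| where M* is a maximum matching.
2 (matching: (1,4), (2,3); upper bound min(|L|,|R|) = min(2,3) = 2)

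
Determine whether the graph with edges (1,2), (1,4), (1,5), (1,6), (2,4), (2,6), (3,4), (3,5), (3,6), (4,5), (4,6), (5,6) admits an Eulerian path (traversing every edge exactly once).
No (4 vertices have odd degree: {2, 3, 4, 6}; Eulerian path requires 0 or 2)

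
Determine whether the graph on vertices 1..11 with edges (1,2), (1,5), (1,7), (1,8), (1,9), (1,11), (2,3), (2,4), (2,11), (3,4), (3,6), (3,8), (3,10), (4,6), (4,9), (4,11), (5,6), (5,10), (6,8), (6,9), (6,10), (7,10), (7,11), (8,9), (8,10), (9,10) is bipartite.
No (odd cycle of length 3: 2 -> 1 -> 11 -> 2)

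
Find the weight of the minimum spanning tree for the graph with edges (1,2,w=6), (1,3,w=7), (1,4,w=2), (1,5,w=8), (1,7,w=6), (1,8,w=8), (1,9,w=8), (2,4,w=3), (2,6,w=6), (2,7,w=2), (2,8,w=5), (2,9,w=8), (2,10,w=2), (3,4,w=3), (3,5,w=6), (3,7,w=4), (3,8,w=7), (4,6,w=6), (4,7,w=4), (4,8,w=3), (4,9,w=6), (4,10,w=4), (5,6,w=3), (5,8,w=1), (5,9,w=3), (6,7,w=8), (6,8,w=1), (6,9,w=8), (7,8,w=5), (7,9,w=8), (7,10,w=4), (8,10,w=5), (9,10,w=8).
20 (MST edges: (1,4,w=2), (2,4,w=3), (2,7,w=2), (2,10,w=2), (3,4,w=3), (4,8,w=3), (5,8,w=1), (5,9,w=3), (6,8,w=1); sum of weights 2 + 3 + 2 + 2 + 3 + 3 + 1 + 3 + 1 = 20)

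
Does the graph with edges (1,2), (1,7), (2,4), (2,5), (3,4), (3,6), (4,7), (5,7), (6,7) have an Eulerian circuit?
No (2 vertices have odd degree: {2, 4}; Eulerian circuit requires 0)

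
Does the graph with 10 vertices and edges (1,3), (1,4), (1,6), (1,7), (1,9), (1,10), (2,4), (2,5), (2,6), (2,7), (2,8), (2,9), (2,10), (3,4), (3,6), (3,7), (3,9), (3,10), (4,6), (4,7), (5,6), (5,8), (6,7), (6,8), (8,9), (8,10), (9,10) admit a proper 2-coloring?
No (odd cycle of length 3: 10 -> 1 -> 3 -> 10)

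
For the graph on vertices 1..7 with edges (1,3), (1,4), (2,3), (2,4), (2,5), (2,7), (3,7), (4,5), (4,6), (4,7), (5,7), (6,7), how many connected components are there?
1 (components: {1, 2, 3, 4, 5, 6, 7})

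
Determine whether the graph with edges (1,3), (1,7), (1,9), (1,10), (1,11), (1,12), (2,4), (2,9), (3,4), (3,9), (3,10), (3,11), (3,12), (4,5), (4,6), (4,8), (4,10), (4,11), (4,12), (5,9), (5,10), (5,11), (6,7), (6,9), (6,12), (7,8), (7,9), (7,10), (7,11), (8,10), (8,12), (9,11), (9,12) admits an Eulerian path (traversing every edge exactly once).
Yes — and in fact it has an Eulerian circuit (the graph is connected and all 12 vertices have even degree)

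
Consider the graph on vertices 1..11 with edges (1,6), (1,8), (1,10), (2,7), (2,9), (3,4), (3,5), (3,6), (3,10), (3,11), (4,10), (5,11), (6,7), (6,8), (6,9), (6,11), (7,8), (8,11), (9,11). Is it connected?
Yes (BFS from 1 visits [1, 6, 8, 10, 3, 7, 9, 11, 4, 5, 2] — all 11 vertices reached)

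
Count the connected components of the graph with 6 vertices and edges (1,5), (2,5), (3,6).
3 (components: {1, 2, 5}, {3, 6}, {4})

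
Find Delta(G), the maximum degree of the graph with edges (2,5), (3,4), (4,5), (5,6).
3 (attained at vertex 5)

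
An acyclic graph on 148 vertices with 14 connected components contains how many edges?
134 (Each of the 14 component trees on V_i vertices has V_i - 1 edges; summing gives V - C = 148 - 14 = 134)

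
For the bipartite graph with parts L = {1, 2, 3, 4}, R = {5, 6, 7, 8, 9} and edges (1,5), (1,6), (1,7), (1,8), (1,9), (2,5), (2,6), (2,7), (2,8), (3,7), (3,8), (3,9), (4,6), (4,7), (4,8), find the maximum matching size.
4 (matching: (1,9), (2,8), (3,7), (4,6); upper bound min(|L|,|R|) = min(4,5) = 4)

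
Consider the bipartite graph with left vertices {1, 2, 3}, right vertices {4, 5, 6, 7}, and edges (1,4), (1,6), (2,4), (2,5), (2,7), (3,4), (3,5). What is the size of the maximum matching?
3 (matching: (1,6), (2,7), (3,5); upper bound min(|L|,|R|) = min(3,4) = 3)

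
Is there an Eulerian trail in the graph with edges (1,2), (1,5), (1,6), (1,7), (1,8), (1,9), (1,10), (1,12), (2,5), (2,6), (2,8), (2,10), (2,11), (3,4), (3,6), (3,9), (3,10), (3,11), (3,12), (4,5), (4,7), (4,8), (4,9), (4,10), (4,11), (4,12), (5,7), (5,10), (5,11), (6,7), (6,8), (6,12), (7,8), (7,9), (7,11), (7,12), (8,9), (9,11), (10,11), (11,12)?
Yes — and in fact it has an Eulerian circuit (the graph is connected and all 12 vertices have even degree)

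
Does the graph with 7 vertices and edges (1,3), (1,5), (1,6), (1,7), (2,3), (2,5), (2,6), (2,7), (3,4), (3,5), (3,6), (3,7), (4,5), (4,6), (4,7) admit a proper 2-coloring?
No (odd cycle of length 3: 5 -> 1 -> 3 -> 5)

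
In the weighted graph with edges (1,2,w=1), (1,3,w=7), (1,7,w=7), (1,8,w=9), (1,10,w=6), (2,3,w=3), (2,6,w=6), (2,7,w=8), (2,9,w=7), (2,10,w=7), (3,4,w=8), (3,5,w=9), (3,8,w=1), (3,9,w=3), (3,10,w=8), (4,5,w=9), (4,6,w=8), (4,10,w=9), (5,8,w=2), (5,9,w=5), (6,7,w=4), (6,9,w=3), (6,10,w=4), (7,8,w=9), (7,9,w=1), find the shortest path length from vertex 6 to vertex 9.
3 (path: 6 -> 9; weights 3 = 3)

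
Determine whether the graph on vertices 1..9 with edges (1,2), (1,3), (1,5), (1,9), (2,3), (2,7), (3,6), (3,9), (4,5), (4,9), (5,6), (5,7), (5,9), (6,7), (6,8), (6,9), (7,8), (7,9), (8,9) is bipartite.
No (odd cycle of length 3: 5 -> 1 -> 9 -> 5)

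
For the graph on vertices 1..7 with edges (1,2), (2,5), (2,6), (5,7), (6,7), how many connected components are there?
3 (components: {1, 2, 5, 6, 7}, {3}, {4})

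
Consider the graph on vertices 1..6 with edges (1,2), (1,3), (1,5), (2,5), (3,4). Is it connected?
No, it has 2 components: {1, 2, 3, 4, 5}, {6}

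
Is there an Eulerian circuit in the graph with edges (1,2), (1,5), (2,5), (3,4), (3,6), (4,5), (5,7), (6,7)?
Yes (the graph is connected and all 7 vertices have even degree)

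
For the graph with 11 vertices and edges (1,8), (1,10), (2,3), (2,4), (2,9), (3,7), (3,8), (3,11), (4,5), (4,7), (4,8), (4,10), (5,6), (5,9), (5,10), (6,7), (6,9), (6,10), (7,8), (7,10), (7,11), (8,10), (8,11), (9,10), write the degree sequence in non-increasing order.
[7, 6, 6, 5, 4, 4, 4, 4, 3, 3, 2] (degrees: deg(1)=2, deg(2)=3, deg(3)=4, deg(4)=5, deg(5)=4, deg(6)=4, deg(7)=6, deg(8)=6, deg(9)=4, deg(10)=7, deg(11)=3)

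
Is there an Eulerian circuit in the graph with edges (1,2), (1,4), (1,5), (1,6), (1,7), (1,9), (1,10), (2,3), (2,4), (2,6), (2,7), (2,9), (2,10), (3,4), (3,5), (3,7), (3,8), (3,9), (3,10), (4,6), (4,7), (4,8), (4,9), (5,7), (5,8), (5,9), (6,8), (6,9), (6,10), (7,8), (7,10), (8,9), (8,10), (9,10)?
No (8 vertices have odd degree: {1, 2, 3, 4, 5, 7, 8, 10}; Eulerian circuit requires 0)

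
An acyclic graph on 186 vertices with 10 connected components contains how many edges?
176 (Each of the 10 component trees on V_i vertices has V_i - 1 edges; summing gives V - C = 186 - 10 = 176)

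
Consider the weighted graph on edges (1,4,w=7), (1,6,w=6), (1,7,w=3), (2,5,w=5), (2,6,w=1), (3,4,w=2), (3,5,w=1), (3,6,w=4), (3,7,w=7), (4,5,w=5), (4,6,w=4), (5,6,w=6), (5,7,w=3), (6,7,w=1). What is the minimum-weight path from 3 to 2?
5 (path: 3 -> 6 -> 2; weights 4 + 1 = 5)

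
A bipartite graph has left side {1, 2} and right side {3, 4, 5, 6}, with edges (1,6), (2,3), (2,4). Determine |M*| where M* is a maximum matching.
2 (matching: (1,6), (2,4); upper bound min(|L|,|R|) = min(2,4) = 2)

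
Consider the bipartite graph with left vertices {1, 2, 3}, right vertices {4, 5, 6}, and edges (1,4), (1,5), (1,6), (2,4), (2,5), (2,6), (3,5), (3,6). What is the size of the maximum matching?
3 (matching: (1,6), (2,4), (3,5); upper bound min(|L|,|R|) = min(3,3) = 3)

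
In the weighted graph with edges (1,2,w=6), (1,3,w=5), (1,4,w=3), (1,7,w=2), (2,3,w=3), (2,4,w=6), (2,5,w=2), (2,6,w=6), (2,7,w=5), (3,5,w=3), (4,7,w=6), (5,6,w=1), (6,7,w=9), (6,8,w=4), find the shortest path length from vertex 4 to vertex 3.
8 (path: 4 -> 1 -> 3; weights 3 + 5 = 8)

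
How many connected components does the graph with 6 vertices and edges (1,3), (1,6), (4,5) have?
3 (components: {1, 3, 6}, {2}, {4, 5})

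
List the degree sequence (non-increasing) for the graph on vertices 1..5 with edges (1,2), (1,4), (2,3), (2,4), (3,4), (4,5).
[4, 3, 2, 2, 1] (degrees: deg(1)=2, deg(2)=3, deg(3)=2, deg(4)=4, deg(5)=1)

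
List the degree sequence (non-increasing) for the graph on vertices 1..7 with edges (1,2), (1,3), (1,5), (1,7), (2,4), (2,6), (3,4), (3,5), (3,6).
[4, 4, 3, 2, 2, 2, 1] (degrees: deg(1)=4, deg(2)=3, deg(3)=4, deg(4)=2, deg(5)=2, deg(6)=2, deg(7)=1)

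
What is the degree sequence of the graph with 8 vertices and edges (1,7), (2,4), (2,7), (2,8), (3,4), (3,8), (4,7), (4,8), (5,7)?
[4, 4, 3, 3, 2, 1, 1, 0] (degrees: deg(1)=1, deg(2)=3, deg(3)=2, deg(4)=4, deg(5)=1, deg(6)=0, deg(7)=4, deg(8)=3)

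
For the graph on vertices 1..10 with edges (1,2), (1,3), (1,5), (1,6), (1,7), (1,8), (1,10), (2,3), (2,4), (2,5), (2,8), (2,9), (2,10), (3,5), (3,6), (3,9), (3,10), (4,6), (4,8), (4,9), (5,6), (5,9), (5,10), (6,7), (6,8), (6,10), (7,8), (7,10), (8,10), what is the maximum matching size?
5 (matching: (1,7), (2,4), (3,10), (5,9), (6,8); upper bound floor(n/2) = floor(10/2) = 5)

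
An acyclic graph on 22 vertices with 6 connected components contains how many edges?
16 (Each of the 6 component trees on V_i vertices has V_i - 1 edges; summing gives V - C = 22 - 6 = 16)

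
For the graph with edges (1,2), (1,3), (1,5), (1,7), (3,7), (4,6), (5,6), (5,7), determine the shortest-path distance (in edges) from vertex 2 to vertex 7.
2 (path: 2 -> 1 -> 7, 2 edges)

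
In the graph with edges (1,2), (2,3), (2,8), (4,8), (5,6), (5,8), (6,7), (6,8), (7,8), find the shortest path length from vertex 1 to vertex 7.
3 (path: 1 -> 2 -> 8 -> 7, 3 edges)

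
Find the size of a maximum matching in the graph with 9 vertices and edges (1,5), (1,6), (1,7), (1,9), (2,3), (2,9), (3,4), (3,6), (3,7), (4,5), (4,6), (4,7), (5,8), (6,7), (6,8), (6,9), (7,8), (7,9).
4 (matching: (1,5), (2,9), (3,6), (7,8); upper bound floor(n/2) = floor(9/2) = 4)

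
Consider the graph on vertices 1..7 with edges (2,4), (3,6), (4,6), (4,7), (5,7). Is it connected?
No, it has 2 components: {1}, {2, 3, 4, 5, 6, 7}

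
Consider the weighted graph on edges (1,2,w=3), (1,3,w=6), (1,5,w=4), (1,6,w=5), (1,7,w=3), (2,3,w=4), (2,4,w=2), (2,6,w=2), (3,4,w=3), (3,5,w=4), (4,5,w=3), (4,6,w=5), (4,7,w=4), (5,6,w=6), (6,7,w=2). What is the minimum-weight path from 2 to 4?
2 (path: 2 -> 4; weights 2 = 2)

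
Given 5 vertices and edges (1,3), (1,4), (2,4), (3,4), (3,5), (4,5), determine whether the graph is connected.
Yes (BFS from 1 visits [1, 3, 4, 5, 2] — all 5 vertices reached)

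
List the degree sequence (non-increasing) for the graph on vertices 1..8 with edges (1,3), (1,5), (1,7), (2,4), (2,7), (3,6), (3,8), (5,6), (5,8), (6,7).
[3, 3, 3, 3, 3, 2, 2, 1] (degrees: deg(1)=3, deg(2)=2, deg(3)=3, deg(4)=1, deg(5)=3, deg(6)=3, deg(7)=3, deg(8)=2)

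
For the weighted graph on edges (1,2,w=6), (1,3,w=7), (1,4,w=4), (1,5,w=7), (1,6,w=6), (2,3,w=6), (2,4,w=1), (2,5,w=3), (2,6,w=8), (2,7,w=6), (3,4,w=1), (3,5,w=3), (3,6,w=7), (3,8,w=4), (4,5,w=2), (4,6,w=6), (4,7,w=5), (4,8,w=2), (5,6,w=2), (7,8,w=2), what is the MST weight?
14 (MST edges: (1,4,w=4), (2,4,w=1), (3,4,w=1), (4,5,w=2), (4,8,w=2), (5,6,w=2), (7,8,w=2); sum of weights 4 + 1 + 1 + 2 + 2 + 2 + 2 = 14)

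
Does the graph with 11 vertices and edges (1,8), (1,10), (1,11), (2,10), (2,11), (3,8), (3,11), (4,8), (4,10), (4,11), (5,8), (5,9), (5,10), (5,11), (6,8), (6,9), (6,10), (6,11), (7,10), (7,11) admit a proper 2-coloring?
Yes. Partition: {1, 2, 3, 4, 5, 6, 7}, {8, 9, 10, 11}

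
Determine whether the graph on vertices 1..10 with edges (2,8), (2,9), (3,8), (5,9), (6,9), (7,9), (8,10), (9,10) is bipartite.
Yes. Partition: {1, 2, 3, 4, 5, 6, 7, 10}, {8, 9}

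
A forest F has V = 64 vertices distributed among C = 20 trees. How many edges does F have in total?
44 (Each of the 20 component trees on V_i vertices has V_i - 1 edges; summing gives V - C = 64 - 20 = 44)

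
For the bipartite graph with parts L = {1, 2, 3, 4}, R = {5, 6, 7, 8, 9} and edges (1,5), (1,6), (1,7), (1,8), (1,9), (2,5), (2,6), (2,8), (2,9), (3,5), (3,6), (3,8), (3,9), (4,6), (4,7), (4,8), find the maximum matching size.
4 (matching: (1,9), (2,8), (3,6), (4,7); upper bound min(|L|,|R|) = min(4,5) = 4)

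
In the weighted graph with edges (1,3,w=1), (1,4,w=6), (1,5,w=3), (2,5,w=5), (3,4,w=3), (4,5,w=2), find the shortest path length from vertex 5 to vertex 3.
4 (path: 5 -> 1 -> 3; weights 3 + 1 = 4)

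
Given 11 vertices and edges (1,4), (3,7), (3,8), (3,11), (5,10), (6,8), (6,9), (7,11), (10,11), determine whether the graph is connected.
No, it has 3 components: {1, 4}, {2}, {3, 5, 6, 7, 8, 9, 10, 11}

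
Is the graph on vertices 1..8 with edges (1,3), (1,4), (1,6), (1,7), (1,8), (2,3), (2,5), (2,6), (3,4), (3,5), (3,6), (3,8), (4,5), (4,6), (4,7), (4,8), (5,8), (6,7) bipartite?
No (odd cycle of length 3: 8 -> 1 -> 4 -> 8)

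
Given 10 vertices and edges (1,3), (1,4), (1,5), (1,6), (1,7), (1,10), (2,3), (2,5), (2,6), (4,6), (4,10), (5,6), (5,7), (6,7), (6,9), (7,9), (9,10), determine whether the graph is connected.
No, it has 2 components: {1, 2, 3, 4, 5, 6, 7, 9, 10}, {8}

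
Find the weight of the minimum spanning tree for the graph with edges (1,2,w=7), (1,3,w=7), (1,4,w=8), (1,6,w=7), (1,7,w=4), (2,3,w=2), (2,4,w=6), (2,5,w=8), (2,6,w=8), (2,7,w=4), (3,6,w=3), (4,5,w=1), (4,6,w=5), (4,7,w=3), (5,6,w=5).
17 (MST edges: (1,7,w=4), (2,3,w=2), (2,7,w=4), (3,6,w=3), (4,5,w=1), (4,7,w=3); sum of weights 4 + 2 + 4 + 3 + 1 + 3 = 17)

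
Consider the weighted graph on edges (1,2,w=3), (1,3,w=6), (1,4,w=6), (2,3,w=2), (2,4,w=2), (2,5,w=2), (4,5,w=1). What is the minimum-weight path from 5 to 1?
5 (path: 5 -> 2 -> 1; weights 2 + 3 = 5)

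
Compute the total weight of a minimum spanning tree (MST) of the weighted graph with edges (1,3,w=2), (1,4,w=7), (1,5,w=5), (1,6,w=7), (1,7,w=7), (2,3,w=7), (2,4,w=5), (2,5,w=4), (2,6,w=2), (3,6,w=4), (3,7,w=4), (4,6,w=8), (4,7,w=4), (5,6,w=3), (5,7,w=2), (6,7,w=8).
17 (MST edges: (1,3,w=2), (2,6,w=2), (3,7,w=4), (4,7,w=4), (5,6,w=3), (5,7,w=2); sum of weights 2 + 2 + 4 + 4 + 3 + 2 = 17)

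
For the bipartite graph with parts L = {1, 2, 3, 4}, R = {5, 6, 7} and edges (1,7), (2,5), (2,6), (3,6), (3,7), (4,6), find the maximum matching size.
3 (matching: (1,7), (2,5), (3,6); upper bound min(|L|,|R|) = min(4,3) = 3)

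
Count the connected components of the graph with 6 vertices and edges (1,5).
5 (components: {1, 5}, {2}, {3}, {4}, {6})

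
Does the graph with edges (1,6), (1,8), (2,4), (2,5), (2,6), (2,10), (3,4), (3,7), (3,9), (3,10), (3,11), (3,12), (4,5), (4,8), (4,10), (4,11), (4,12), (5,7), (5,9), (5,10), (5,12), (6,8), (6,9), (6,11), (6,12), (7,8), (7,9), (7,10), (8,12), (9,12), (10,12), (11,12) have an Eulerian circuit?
No (4 vertices have odd degree: {4, 7, 8, 9}; Eulerian circuit requires 0)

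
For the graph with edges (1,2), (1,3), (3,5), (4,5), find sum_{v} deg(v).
8 (handshake: sum of degrees = 2|E| = 2 x 4 = 8)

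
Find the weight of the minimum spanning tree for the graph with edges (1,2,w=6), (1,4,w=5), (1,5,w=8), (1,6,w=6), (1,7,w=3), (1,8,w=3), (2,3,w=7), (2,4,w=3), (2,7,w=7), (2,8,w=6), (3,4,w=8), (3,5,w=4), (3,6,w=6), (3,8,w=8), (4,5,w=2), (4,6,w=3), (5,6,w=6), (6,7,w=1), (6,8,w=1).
17 (MST edges: (1,7,w=3), (2,4,w=3), (3,5,w=4), (4,5,w=2), (4,6,w=3), (6,7,w=1), (6,8,w=1); sum of weights 3 + 3 + 4 + 2 + 3 + 1 + 1 = 17)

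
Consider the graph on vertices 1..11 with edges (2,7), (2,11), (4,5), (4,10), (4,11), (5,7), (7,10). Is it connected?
No, it has 6 components: {1}, {2, 4, 5, 7, 10, 11}, {3}, {6}, {8}, {9}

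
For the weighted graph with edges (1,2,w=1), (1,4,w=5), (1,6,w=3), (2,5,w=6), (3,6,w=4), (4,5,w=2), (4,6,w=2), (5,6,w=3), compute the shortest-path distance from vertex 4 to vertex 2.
6 (path: 4 -> 1 -> 2; weights 5 + 1 = 6)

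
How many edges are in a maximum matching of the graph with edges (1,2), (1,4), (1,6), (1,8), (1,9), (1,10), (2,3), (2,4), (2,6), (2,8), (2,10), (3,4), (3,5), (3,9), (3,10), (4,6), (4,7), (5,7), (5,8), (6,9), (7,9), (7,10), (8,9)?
5 (matching: (1,6), (2,4), (3,5), (7,10), (8,9); upper bound floor(n/2) = floor(10/2) = 5)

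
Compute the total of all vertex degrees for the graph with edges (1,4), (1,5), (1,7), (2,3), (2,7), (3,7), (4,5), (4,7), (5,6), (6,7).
20 (handshake: sum of degrees = 2|E| = 2 x 10 = 20)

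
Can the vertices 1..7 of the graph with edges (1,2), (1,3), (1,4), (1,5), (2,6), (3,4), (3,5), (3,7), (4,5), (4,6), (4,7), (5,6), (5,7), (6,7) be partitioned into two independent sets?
No (odd cycle of length 3: 5 -> 1 -> 3 -> 5)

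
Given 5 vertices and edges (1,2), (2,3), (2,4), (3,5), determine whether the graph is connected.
Yes (BFS from 1 visits [1, 2, 3, 4, 5] — all 5 vertices reached)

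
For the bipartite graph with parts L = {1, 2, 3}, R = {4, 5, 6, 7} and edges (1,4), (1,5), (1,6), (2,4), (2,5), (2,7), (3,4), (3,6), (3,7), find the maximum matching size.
3 (matching: (1,6), (2,5), (3,7); upper bound min(|L|,|R|) = min(3,4) = 3)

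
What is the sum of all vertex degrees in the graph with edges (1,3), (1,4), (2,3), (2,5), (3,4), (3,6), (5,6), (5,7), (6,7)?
18 (handshake: sum of degrees = 2|E| = 2 x 9 = 18)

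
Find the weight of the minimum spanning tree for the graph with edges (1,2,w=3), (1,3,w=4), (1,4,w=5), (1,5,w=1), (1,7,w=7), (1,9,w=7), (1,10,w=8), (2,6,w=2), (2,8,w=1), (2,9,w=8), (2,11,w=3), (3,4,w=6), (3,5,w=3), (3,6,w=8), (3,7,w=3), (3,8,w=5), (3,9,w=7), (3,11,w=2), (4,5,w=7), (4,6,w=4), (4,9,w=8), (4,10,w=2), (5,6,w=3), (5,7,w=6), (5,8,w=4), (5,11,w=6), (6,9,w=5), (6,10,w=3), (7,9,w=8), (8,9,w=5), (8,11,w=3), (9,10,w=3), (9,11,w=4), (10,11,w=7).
23 (MST edges: (1,2,w=3), (1,5,w=1), (2,6,w=2), (2,8,w=1), (2,11,w=3), (3,7,w=3), (3,11,w=2), (4,10,w=2), (6,10,w=3), (9,10,w=3); sum of weights 3 + 1 + 2 + 1 + 3 + 3 + 2 + 2 + 3 + 3 = 23)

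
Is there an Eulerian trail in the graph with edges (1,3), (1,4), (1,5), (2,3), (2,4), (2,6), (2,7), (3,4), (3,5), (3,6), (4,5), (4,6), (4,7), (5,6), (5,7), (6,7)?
No (4 vertices have odd degree: {1, 3, 5, 6}; Eulerian path requires 0 or 2)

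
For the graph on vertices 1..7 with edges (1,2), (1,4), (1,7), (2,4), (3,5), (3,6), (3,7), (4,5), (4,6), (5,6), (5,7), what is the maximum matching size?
3 (matching: (1,7), (2,4), (5,6); upper bound floor(n/2) = floor(7/2) = 3)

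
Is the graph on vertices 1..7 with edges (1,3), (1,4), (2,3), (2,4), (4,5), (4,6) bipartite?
Yes. Partition: {1, 2, 5, 6, 7}, {3, 4}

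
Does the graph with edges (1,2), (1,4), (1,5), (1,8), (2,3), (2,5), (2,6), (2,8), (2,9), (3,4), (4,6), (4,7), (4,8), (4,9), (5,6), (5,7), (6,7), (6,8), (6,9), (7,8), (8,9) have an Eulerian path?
Yes — and in fact it has an Eulerian circuit (the graph is connected and all 9 vertices have even degree)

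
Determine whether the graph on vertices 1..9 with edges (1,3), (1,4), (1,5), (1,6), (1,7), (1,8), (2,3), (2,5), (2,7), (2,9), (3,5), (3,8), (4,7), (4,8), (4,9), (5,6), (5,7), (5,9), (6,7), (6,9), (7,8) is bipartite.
No (odd cycle of length 3: 7 -> 1 -> 4 -> 7)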